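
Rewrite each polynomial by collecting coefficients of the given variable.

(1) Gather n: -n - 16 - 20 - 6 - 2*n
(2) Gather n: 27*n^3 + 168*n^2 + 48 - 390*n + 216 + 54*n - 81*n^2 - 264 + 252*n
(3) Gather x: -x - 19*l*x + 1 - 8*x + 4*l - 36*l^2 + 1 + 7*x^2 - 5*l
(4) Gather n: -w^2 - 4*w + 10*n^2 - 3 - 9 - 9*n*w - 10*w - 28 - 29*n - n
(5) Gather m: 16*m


(1) = -3*n - 42
(2) = 27*n^3 + 87*n^2 - 84*n
(3) = -36*l^2 - l + 7*x^2 + x*(-19*l - 9) + 2
(4) = 10*n^2 + n*(-9*w - 30) - w^2 - 14*w - 40
(5) = 16*m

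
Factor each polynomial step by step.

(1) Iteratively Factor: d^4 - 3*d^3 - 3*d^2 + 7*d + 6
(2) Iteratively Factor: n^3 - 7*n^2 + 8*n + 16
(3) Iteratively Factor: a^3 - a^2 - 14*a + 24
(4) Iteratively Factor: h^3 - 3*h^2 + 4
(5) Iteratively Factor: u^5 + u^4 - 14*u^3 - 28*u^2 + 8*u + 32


(1) = (d - 2)*(d^3 - d^2 - 5*d - 3) = (d - 2)*(d + 1)*(d^2 - 2*d - 3) = (d - 2)*(d + 1)^2*(d - 3)
(2) = (n + 1)*(n^2 - 8*n + 16) = (n - 4)*(n + 1)*(n - 4)
(3) = (a + 4)*(a^2 - 5*a + 6) = (a - 2)*(a + 4)*(a - 3)
(4) = (h - 2)*(h^2 - h - 2) = (h - 2)^2*(h + 1)
(5) = (u - 1)*(u^4 + 2*u^3 - 12*u^2 - 40*u - 32) = (u - 1)*(u + 2)*(u^3 - 12*u - 16) = (u - 1)*(u + 2)^2*(u^2 - 2*u - 8) = (u - 1)*(u + 2)^3*(u - 4)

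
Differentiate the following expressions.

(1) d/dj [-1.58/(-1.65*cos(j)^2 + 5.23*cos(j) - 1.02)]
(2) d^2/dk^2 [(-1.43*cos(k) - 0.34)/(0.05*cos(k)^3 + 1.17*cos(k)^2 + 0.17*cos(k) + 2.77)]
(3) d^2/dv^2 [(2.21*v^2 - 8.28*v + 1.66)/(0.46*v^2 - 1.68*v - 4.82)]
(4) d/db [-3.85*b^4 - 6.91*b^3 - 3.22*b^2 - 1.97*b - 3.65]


(1) = (5.214*cos(j) - 8.2634)*sin(j)/(1.65*cos(j)^2 - 5.23*cos(j) + 1.02)^2
(2) = ((-(1.43*cos(k) + 0.34)*(0.2075*cos(k) + 2.34*cos(2*k) + 0.1125*cos(3*k)) + 2.86*(0.15*cos(k)^2 + 2.34*cos(k) + 0.17)*sin(k)^2)*(0.05*cos(k)^3 + 1.17*cos(k)^2 + 0.17*cos(k) + 2.77) - (15.660216*cos(k) + 3.723408)*(-0.0641025641*sin(k)^2 + 1.0*cos(k) + 0.1367521368)^2*sin(k)^2 + 1.43*(0.05*cos(k)^3 + 1.17*cos(k)^2 + 0.17*cos(k) + 2.77)^2*cos(k))/(0.05*cos(k)^3 + 1.17*cos(k)^2 + 0.17*cos(k) + 2.77)^3
(3) = (-0.08832*v^3 + 31.507608*v^2 - 117.847584*v + 253.514936)/(0.097336*v^6 - 1.066464*v^5 + 0.835176*v^4 + 17.607744*v^3 - 8.751192*v^2 - 117.091296*v - 111.980168)
(4) = -15.4*b^3 - 20.73*b^2 - 6.44*b - 1.97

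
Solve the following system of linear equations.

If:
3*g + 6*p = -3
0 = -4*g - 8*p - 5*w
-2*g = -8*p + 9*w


Then:
g = -28/15
p = 13/30
w = 4/5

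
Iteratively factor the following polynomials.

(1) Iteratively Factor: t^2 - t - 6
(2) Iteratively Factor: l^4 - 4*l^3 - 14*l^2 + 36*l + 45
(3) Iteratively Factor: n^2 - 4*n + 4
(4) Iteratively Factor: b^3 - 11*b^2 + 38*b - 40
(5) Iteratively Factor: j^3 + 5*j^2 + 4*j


(1) = (t + 2)*(t - 3)
(2) = (l - 5)*(l^3 + l^2 - 9*l - 9) = (l - 5)*(l - 3)*(l^2 + 4*l + 3) = (l - 5)*(l - 3)*(l + 1)*(l + 3)
(3) = (n - 2)*(n - 2)
(4) = (b - 5)*(b^2 - 6*b + 8) = (b - 5)*(b - 4)*(b - 2)
(5) = (j + 1)*(j^2 + 4*j) = j*(j + 1)*(j + 4)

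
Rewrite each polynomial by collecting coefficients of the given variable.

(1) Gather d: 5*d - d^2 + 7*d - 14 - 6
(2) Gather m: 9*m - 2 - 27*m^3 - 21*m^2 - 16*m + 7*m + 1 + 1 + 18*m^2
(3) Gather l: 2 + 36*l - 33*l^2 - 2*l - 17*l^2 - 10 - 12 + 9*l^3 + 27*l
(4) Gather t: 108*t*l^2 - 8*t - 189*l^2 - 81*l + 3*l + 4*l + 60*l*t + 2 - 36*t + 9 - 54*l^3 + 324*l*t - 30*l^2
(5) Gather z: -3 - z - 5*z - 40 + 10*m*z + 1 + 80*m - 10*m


(1) = -d^2 + 12*d - 20
(2) = -27*m^3 - 3*m^2
(3) = 9*l^3 - 50*l^2 + 61*l - 20
(4) = -54*l^3 - 219*l^2 - 74*l + t*(108*l^2 + 384*l - 44) + 11
(5) = 70*m + z*(10*m - 6) - 42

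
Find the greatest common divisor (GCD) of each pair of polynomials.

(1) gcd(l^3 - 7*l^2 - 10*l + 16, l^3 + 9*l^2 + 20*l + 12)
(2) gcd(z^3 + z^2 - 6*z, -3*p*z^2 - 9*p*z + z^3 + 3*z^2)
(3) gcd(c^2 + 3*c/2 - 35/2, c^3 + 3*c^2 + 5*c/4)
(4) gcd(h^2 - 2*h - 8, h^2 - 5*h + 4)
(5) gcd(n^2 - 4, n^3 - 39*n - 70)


(1) = gcd((l - 8)*(l - 1)*(l + 2), (l + 1)*(l + 2)*(l + 6)) = l + 2
(2) = gcd(z*(z - 2)*(z + 3), z*(-3*p + z)*(z + 3)) = z^2 + 3*z
(3) = 1
(4) = h - 4
(5) = n + 2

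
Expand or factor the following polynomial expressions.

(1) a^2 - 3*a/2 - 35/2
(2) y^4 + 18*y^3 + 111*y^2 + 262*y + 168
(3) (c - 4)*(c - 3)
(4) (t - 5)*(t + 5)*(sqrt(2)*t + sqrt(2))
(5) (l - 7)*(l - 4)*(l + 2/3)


(1) = (a - 5)*(a + 7/2)
(2) = (y + 1)*(y + 4)*(y + 6)*(y + 7)
(3) = c^2 - 7*c + 12
(4) = sqrt(2)*t^3 + sqrt(2)*t^2 - 25*sqrt(2)*t - 25*sqrt(2)
(5) = l^3 - 31*l^2/3 + 62*l/3 + 56/3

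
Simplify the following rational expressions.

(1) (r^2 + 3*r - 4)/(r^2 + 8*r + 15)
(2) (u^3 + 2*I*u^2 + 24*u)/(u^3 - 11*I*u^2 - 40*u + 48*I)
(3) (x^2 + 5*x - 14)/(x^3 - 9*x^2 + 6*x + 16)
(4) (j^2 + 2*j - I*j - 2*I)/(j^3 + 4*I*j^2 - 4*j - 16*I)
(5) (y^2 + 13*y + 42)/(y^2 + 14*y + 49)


(1) = (r^2 + 3*r - 4)/(r^2 + 8*r + 15)
(2) = (u^2 + 6*I*u)/(u^2 - 7*I*u - 12)
(3) = (x + 7)/(x^2 - 7*x - 8)
(4) = (j - I)/(j^2 + j*(-2 + 4*I) - 8*I)
(5) = (y + 6)/(y + 7)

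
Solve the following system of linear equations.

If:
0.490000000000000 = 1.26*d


Then:
d = 0.39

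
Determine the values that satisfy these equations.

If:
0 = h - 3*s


Then:
h = 3*s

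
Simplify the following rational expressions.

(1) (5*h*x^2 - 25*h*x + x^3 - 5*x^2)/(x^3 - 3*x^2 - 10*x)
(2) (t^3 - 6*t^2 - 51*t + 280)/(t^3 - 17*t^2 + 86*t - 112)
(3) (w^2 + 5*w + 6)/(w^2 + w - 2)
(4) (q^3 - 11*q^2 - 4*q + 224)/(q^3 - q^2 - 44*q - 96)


(1) = (5*h + x)/(x + 2)
(2) = (t^2 + 2*t - 35)/(t^2 - 9*t + 14)
(3) = (w + 3)/(w - 1)
(4) = (q - 7)/(q + 3)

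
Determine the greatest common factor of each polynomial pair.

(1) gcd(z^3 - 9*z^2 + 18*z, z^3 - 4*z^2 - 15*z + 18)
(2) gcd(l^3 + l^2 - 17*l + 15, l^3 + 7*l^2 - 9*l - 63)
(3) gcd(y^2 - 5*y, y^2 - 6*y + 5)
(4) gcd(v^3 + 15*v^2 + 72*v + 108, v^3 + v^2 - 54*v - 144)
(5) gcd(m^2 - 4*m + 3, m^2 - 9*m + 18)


(1) = gcd(z*(z - 6)*(z - 3), (z - 6)*(z - 1)*(z + 3)) = z - 6
(2) = gcd((l - 3)*(l - 1)*(l + 5), (l - 3)*(l + 3)*(l + 7)) = l - 3
(3) = gcd(y*(y - 5), (y - 5)*(y - 1)) = y - 5
(4) = gcd((v + 3)*(v + 6)^2, (v - 8)*(v + 3)*(v + 6)) = v^2 + 9*v + 18
(5) = m - 3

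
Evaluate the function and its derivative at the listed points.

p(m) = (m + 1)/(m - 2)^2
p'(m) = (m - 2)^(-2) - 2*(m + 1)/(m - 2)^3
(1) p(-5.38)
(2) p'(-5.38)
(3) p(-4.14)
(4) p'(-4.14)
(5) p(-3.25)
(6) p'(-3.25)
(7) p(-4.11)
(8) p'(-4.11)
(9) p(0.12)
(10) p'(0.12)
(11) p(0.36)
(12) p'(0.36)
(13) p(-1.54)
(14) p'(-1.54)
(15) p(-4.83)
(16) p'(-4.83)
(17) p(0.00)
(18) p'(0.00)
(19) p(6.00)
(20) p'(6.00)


(1) = -0.08
(2) = -0.00
(3) = -0.08
(4) = -0.00
(5) = -0.08
(6) = 0.01
(7) = -0.08
(8) = -0.00
(9) = 0.32
(10) = 0.62
(11) = 0.51
(12) = 0.99
(13) = -0.04
(14) = 0.06
(15) = -0.08
(16) = -0.00
(17) = 0.25
(18) = 0.50
(19) = 0.44
(20) = -0.16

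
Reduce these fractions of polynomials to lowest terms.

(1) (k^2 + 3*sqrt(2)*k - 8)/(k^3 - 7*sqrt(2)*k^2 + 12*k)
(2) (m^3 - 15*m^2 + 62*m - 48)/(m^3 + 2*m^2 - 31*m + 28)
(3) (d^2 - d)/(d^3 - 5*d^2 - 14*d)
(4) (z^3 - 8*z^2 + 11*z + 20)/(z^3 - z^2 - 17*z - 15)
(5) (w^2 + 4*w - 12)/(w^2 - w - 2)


(1) = (k + 4*sqrt(2))/(k^2 - 6*sqrt(2)*k)
(2) = (m^2 - 14*m + 48)/(m^2 + 3*m - 28)
(3) = (d - 1)/(d^2 - 5*d - 14)
(4) = (z - 4)/(z + 3)
(5) = (w + 6)/(w + 1)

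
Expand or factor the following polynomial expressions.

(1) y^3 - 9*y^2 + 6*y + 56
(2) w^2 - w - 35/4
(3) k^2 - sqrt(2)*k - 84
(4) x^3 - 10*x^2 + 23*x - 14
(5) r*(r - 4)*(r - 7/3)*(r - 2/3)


(1) = (y - 7)*(y - 4)*(y + 2)
(2) = (w - 7/2)*(w + 5/2)
(3) = (k - 7*sqrt(2))*(k + 6*sqrt(2))
(4) = (x - 7)*(x - 2)*(x - 1)
(5) = r^4 - 7*r^3 + 122*r^2/9 - 56*r/9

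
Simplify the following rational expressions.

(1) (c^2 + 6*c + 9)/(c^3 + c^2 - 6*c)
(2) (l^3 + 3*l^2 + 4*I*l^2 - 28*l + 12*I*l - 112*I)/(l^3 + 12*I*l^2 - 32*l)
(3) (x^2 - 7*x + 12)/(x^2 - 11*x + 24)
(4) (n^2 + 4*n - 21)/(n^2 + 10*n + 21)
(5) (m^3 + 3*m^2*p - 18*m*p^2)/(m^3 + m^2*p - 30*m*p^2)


(1) = (c + 3)/(c^2 - 2*c)
(2) = (l^2 + 3*l - 28)/(l^2 + 8*I*l)
(3) = (x - 4)/(x - 8)
(4) = (n - 3)/(n + 3)
(5) = (-m + 3*p)/(-m + 5*p)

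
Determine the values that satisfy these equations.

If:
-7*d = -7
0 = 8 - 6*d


Then:
No Solution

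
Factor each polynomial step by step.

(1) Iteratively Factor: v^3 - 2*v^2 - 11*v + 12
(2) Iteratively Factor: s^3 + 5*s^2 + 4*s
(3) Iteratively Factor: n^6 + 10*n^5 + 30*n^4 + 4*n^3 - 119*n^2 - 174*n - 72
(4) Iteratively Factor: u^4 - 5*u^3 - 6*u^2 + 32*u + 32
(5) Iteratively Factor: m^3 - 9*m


(1) = (v + 3)*(v^2 - 5*v + 4) = (v - 1)*(v + 3)*(v - 4)
(2) = (s)*(s^2 + 5*s + 4) = s*(s + 4)*(s + 1)
(3) = (n + 3)*(n^5 + 7*n^4 + 9*n^3 - 23*n^2 - 50*n - 24) = (n + 3)^2*(n^4 + 4*n^3 - 3*n^2 - 14*n - 8) = (n + 3)^2*(n + 4)*(n^3 - 3*n - 2) = (n + 1)*(n + 3)^2*(n + 4)*(n^2 - n - 2) = (n - 2)*(n + 1)*(n + 3)^2*(n + 4)*(n + 1)
(4) = (u + 2)*(u^3 - 7*u^2 + 8*u + 16) = (u - 4)*(u + 2)*(u^2 - 3*u - 4) = (u - 4)*(u + 1)*(u + 2)*(u - 4)
(5) = (m - 3)*(m^2 + 3*m) = m*(m - 3)*(m + 3)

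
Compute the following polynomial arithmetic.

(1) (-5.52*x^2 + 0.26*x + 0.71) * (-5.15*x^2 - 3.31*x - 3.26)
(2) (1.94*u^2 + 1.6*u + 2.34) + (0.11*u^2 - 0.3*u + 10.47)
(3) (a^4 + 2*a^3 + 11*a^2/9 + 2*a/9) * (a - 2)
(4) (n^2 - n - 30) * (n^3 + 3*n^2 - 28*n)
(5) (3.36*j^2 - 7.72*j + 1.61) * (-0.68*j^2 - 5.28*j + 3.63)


(1) = 28.428*x^4 + 16.9322*x^3 + 13.4781*x^2 - 3.1977*x - 2.3146
(2) = 2.05*u^2 + 1.3*u + 12.81
(3) = a^5 - 25*a^3/9 - 20*a^2/9 - 4*a/9
(4) = n^5 + 2*n^4 - 61*n^3 - 62*n^2 + 840*n
(5) = -2.2848*j^4 - 12.4912*j^3 + 51.8636*j^2 - 36.5244*j + 5.8443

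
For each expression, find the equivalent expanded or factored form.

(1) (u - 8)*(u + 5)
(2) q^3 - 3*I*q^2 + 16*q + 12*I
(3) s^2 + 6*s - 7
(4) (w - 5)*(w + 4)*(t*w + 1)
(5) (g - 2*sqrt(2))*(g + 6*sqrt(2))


(1) = u^2 - 3*u - 40
(2) = (q - 6*I)*(q + I)*(q + 2*I)
(3) = (s - 1)*(s + 7)
(4) = t*w^3 - t*w^2 - 20*t*w + w^2 - w - 20
(5) = g^2 + 4*sqrt(2)*g - 24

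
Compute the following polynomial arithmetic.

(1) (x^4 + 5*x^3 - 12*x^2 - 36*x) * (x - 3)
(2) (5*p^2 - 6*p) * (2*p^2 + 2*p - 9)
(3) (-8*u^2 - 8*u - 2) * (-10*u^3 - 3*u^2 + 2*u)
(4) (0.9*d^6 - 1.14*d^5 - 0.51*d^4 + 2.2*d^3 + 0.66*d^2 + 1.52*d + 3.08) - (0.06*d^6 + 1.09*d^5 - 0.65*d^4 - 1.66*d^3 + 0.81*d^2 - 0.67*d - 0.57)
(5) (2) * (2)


(1) = x^5 + 2*x^4 - 27*x^3 + 108*x
(2) = 10*p^4 - 2*p^3 - 57*p^2 + 54*p
(3) = 80*u^5 + 104*u^4 + 28*u^3 - 10*u^2 - 4*u
(4) = 0.84*d^6 - 2.23*d^5 + 0.14*d^4 + 3.86*d^3 - 0.15*d^2 + 2.19*d + 3.65
(5) = 4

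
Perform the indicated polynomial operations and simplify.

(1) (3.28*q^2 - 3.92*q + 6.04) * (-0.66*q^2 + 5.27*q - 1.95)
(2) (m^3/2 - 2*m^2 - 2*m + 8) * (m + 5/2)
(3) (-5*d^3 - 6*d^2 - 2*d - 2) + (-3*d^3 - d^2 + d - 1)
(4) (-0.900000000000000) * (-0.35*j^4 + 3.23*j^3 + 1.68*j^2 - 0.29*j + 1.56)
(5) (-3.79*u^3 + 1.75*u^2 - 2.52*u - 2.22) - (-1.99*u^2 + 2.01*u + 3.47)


(1) = -2.1648*q^4 + 19.8728*q^3 - 31.0408*q^2 + 39.4748*q - 11.778
(2) = m^4/2 - 3*m^3/4 - 7*m^2 + 3*m + 20
(3) = -8*d^3 - 7*d^2 - d - 3
(4) = 0.315*j^4 - 2.907*j^3 - 1.512*j^2 + 0.261*j - 1.404
(5) = -3.79*u^3 + 3.74*u^2 - 4.53*u - 5.69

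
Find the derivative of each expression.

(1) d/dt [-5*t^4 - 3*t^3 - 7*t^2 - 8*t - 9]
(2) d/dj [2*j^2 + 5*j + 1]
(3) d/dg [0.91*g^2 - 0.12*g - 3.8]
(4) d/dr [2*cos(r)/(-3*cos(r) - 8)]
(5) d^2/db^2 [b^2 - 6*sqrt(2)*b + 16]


(1) = -20*t^3 - 9*t^2 - 14*t - 8
(2) = 4*j + 5
(3) = 1.82*g - 0.12
(4) = 16*sin(r)/(3*cos(r) + 8)^2
(5) = 2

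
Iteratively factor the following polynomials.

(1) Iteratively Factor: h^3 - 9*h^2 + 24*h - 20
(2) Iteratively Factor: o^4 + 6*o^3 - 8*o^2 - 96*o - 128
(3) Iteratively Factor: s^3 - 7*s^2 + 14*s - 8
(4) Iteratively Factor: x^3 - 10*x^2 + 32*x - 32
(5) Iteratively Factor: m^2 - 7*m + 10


(1) = (h - 2)*(h^2 - 7*h + 10) = (h - 5)*(h - 2)*(h - 2)
(2) = (o + 4)*(o^3 + 2*o^2 - 16*o - 32) = (o - 4)*(o + 4)*(o^2 + 6*o + 8) = (o - 4)*(o + 4)^2*(o + 2)
(3) = (s - 2)*(s^2 - 5*s + 4) = (s - 2)*(s - 1)*(s - 4)
(4) = (x - 4)*(x^2 - 6*x + 8) = (x - 4)^2*(x - 2)
(5) = (m - 5)*(m - 2)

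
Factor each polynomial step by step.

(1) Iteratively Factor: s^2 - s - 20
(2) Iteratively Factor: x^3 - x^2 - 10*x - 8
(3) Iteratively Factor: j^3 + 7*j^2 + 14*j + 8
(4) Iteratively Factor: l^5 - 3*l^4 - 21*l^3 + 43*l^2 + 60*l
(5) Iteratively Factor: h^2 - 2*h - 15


(1) = (s + 4)*(s - 5)
(2) = (x + 1)*(x^2 - 2*x - 8) = (x + 1)*(x + 2)*(x - 4)
(3) = (j + 4)*(j^2 + 3*j + 2) = (j + 2)*(j + 4)*(j + 1)
(4) = (l)*(l^4 - 3*l^3 - 21*l^2 + 43*l + 60) = l*(l - 5)*(l^3 + 2*l^2 - 11*l - 12) = l*(l - 5)*(l + 1)*(l^2 + l - 12) = l*(l - 5)*(l + 1)*(l + 4)*(l - 3)
(5) = (h - 5)*(h + 3)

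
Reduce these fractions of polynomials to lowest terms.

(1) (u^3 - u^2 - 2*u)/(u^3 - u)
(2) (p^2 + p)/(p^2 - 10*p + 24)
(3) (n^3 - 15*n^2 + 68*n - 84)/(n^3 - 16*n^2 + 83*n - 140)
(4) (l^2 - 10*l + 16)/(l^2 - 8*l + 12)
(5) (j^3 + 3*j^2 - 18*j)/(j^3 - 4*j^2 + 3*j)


(1) = (u - 2)/(u - 1)
(2) = (p^2 + p)/(p^2 - 10*p + 24)
(3) = (n^2 - 8*n + 12)/(n^2 - 9*n + 20)
(4) = (l - 8)/(l - 6)
(5) = (j + 6)/(j - 1)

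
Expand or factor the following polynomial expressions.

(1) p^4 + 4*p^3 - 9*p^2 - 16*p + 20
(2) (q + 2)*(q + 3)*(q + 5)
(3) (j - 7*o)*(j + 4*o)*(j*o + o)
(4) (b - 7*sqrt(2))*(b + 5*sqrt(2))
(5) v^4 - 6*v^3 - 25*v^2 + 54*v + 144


(1) = (p - 2)*(p - 1)*(p + 2)*(p + 5)
(2) = q^3 + 10*q^2 + 31*q + 30
(3) = j^3*o - 3*j^2*o^2 + j^2*o - 28*j*o^3 - 3*j*o^2 - 28*o^3
(4) = b^2 - 2*sqrt(2)*b - 70
(5) = (v - 8)*(v - 3)*(v + 2)*(v + 3)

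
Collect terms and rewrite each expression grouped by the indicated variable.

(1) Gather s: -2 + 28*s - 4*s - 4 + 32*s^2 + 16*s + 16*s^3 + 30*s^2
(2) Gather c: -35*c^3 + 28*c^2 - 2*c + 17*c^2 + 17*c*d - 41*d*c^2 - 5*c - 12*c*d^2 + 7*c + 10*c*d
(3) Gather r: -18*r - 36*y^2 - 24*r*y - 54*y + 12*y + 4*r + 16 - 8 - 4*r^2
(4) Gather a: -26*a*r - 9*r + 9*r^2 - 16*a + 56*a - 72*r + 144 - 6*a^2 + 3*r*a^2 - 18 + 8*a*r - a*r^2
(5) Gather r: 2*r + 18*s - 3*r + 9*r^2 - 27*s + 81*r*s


(1) = 16*s^3 + 62*s^2 + 40*s - 6
(2) = -35*c^3 + c^2*(45 - 41*d) + c*(-12*d^2 + 27*d)
(3) = -4*r^2 + r*(-24*y - 14) - 36*y^2 - 42*y + 8
(4) = a^2*(3*r - 6) + a*(-r^2 - 18*r + 40) + 9*r^2 - 81*r + 126
(5) = 9*r^2 + r*(81*s - 1) - 9*s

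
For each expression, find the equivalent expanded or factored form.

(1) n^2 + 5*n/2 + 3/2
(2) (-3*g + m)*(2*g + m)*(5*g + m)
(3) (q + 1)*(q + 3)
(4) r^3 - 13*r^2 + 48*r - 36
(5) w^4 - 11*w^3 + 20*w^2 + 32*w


(1) = (n + 1)*(n + 3/2)
(2) = -30*g^3 - 11*g^2*m + 4*g*m^2 + m^3
(3) = q^2 + 4*q + 3
(4) = (r - 6)^2*(r - 1)
(5) = w*(w - 8)*(w - 4)*(w + 1)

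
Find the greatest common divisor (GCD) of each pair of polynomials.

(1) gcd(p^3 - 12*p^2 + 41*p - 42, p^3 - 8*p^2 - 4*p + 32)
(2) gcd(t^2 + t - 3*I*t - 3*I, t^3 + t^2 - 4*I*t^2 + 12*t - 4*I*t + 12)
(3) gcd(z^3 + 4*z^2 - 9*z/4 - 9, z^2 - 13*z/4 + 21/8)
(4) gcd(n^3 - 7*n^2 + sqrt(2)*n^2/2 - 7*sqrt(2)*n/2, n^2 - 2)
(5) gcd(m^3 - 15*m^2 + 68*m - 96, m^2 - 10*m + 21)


(1) = gcd((p - 7)*(p - 3)*(p - 2), (p - 8)*(p - 2)*(p + 2)) = p - 2
(2) = t + 1
(3) = z - 3/2
(4) = gcd(n*(n - 7)*(n + sqrt(2)/2), (n - sqrt(2))*(n + sqrt(2))) = 1
(5) = m - 3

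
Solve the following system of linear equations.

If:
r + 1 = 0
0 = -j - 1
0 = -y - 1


Then:
j = -1
r = -1
y = -1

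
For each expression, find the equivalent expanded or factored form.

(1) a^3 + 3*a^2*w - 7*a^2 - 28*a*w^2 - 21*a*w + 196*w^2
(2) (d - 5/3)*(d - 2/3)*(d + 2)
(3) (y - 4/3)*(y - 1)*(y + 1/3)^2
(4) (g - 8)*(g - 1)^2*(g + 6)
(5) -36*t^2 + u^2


(1) = (a - 7)*(a - 4*w)*(a + 7*w)
(2) = d^3 - d^2/3 - 32*d/9 + 20/9
(3) = y^4 - 5*y^3/3 - y^2/9 + 17*y/27 + 4/27
(4) = g^4 - 4*g^3 - 43*g^2 + 94*g - 48
(5) = (-6*t + u)*(6*t + u)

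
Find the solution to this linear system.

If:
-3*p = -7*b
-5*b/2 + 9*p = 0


Then:
b = 0
p = 0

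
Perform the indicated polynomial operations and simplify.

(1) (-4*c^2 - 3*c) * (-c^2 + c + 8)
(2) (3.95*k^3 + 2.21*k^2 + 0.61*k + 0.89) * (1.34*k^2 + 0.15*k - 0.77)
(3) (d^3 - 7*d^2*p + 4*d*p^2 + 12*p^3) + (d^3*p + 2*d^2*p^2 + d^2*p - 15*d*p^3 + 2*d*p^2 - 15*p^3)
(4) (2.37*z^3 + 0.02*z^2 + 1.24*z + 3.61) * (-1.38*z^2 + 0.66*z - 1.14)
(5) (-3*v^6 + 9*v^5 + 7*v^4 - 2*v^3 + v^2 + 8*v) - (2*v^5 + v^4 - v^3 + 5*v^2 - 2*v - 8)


(1) = 4*c^4 - c^3 - 35*c^2 - 24*c
(2) = 5.293*k^5 + 3.5539*k^4 - 1.8926*k^3 - 0.4176*k^2 - 0.3362*k - 0.6853
(3) = d^3*p + d^3 + 2*d^2*p^2 - 6*d^2*p - 15*d*p^3 + 6*d*p^2 - 3*p^3
(4) = -3.2706*z^5 + 1.5366*z^4 - 4.3998*z^3 - 4.1862*z^2 + 0.969*z - 4.1154
(5) = -3*v^6 + 7*v^5 + 6*v^4 - v^3 - 4*v^2 + 10*v + 8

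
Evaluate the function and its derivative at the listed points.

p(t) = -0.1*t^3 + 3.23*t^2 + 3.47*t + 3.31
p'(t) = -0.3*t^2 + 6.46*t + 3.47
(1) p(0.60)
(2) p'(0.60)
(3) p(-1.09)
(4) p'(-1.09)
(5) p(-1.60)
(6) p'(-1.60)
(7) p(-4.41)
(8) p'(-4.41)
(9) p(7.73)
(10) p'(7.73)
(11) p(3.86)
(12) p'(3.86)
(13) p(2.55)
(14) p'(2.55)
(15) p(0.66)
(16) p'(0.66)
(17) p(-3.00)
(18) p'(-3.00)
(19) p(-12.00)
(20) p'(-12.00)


(1) = 6.53
(2) = 7.24
(3) = 3.49
(4) = -3.93
(5) = 6.44
(6) = -7.63
(7) = 59.40
(8) = -30.85
(9) = 176.95
(10) = 35.48
(11) = 59.08
(12) = 23.94
(13) = 31.50
(14) = 17.99
(15) = 6.98
(16) = 7.60
(17) = 24.67
(18) = -18.61
(19) = 599.59
(20) = -117.25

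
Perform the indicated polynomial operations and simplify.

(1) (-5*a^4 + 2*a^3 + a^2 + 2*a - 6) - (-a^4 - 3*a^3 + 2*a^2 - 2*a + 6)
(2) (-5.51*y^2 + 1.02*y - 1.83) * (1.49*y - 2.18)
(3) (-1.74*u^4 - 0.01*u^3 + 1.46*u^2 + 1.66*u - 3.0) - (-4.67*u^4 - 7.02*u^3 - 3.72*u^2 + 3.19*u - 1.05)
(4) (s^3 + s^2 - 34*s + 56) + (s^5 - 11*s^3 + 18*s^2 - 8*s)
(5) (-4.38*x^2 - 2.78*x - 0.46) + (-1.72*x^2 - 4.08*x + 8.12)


(1) = -4*a^4 + 5*a^3 - a^2 + 4*a - 12
(2) = -8.2099*y^3 + 13.5316*y^2 - 4.9503*y + 3.9894
(3) = 2.93*u^4 + 7.01*u^3 + 5.18*u^2 - 1.53*u - 1.95
(4) = s^5 - 10*s^3 + 19*s^2 - 42*s + 56
(5) = -6.1*x^2 - 6.86*x + 7.66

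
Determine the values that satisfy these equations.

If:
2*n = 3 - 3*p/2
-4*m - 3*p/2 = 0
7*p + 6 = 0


Then:
m = 9/28
n = 15/7
p = -6/7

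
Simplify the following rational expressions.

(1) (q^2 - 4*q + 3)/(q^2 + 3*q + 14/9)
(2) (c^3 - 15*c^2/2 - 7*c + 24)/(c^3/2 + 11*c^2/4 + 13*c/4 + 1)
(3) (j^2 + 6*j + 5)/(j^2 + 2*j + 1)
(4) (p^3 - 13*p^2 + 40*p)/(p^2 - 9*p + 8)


(1) = (9*q^2 - 36*q + 27)/(9*q^2 + 27*q + 14)
(2) = (4*c^3 - 30*c^2 - 28*c + 96)/(2*c^3 + 11*c^2 + 13*c + 4)
(3) = (j + 5)/(j + 1)
(4) = (p^2 - 5*p)/(p - 1)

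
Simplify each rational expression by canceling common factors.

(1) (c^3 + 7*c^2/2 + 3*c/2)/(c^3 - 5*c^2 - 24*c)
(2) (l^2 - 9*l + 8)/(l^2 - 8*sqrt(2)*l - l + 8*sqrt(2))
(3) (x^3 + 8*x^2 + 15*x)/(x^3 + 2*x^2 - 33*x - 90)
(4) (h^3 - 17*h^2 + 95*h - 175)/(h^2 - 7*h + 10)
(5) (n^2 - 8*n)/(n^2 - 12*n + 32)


(1) = (2*c + 1)/(2*c - 16)
(2) = (l - 8)/(l - 8*sqrt(2))
(3) = x/(x - 6)
(4) = (h^2 - 12*h + 35)/(h - 2)
(5) = n/(n - 4)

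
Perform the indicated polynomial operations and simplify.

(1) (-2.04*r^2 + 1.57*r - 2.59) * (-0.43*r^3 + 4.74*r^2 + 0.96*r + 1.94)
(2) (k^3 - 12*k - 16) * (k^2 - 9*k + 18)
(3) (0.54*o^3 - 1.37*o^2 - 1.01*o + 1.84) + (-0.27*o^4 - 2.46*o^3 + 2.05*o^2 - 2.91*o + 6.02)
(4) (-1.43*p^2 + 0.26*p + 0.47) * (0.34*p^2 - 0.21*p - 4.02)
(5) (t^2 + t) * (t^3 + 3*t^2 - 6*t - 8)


(1) = 0.8772*r^5 - 10.3447*r^4 + 6.5971*r^3 - 14.727*r^2 + 0.5594*r - 5.0246
(2) = k^5 - 9*k^4 + 6*k^3 + 92*k^2 - 72*k - 288
(3) = -0.27*o^4 - 1.92*o^3 + 0.68*o^2 - 3.92*o + 7.86
(4) = -0.4862*p^4 + 0.3887*p^3 + 5.8538*p^2 - 1.1439*p - 1.8894
(5) = t^5 + 4*t^4 - 3*t^3 - 14*t^2 - 8*t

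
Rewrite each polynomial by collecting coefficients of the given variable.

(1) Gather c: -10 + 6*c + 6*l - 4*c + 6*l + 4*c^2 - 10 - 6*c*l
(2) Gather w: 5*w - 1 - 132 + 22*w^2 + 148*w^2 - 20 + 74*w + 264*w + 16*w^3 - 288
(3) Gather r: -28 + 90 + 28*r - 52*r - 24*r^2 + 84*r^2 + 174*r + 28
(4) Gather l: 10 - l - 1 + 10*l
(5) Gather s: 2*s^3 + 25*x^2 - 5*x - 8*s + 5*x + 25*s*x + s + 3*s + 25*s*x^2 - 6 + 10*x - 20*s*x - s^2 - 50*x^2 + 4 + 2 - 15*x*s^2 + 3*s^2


(1) = 4*c^2 + c*(2 - 6*l) + 12*l - 20
(2) = 16*w^3 + 170*w^2 + 343*w - 441
(3) = 60*r^2 + 150*r + 90
(4) = 9*l + 9
(5) = 2*s^3 + s^2*(2 - 15*x) + s*(25*x^2 + 5*x - 4) - 25*x^2 + 10*x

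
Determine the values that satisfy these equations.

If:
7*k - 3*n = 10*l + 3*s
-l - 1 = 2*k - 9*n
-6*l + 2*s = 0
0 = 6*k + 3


Then:
k = -1/2
l = -21/116
n = -7/348
s = -63/116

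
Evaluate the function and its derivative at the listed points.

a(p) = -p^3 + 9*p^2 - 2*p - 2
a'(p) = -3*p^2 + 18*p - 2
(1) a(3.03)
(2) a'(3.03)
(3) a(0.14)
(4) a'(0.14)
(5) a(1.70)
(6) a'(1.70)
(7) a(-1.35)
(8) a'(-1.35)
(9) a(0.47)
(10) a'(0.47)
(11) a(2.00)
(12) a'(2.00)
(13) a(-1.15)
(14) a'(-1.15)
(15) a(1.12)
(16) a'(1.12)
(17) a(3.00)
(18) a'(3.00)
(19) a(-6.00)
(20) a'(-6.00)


(1) = 46.75
(2) = 25.00
(3) = -2.11
(4) = 0.46
(5) = 15.70
(6) = 19.93
(7) = 19.56
(8) = -31.77
(9) = -1.06
(10) = 5.80
(11) = 22.00
(12) = 22.00
(13) = 13.72
(14) = -26.67
(15) = 5.64
(16) = 14.40
(17) = 46.00
(18) = 25.00
(19) = 550.00
(20) = -218.00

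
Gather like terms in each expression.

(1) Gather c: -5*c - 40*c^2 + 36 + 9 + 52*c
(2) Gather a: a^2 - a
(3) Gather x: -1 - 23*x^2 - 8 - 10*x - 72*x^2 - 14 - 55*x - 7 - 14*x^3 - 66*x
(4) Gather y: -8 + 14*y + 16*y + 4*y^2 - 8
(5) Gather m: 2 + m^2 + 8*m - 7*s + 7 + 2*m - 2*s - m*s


(1) = -40*c^2 + 47*c + 45
(2) = a^2 - a
(3) = -14*x^3 - 95*x^2 - 131*x - 30
(4) = 4*y^2 + 30*y - 16
(5) = m^2 + m*(10 - s) - 9*s + 9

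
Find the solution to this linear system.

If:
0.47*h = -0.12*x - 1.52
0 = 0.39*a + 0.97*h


Then:
a = 0.635024549918167*x + 8.04364429896345
h = -0.25531914893617*x - 3.23404255319149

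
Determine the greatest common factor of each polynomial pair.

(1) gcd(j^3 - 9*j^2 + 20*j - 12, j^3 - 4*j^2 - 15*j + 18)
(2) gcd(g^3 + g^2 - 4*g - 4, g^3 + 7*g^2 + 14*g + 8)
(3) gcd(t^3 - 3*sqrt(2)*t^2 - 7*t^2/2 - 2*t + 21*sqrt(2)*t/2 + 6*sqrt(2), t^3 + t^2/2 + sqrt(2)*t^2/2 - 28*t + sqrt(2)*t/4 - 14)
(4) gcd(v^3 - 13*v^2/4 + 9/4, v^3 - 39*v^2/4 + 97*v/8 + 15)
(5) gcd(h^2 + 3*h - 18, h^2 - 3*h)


(1) = gcd((j - 6)*(j - 2)*(j - 1), (j - 6)*(j - 1)*(j + 3)) = j^2 - 7*j + 6
(2) = gcd((g - 2)*(g + 1)*(g + 2), (g + 1)*(g + 2)*(g + 4)) = g^2 + 3*g + 2
(3) = gcd((t - 4)*(t + 1/2)*(t - 3*sqrt(2)), (t + 1/2)*(t - 7*sqrt(2)/2)*(t + 4*sqrt(2))) = t + 1/2
(4) = v + 3/4
(5) = gcd((h - 3)*(h + 6), h*(h - 3)) = h - 3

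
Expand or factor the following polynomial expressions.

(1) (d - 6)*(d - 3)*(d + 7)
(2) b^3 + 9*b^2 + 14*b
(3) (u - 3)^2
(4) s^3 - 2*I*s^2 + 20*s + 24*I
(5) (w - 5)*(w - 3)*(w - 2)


(1) = d^3 - 2*d^2 - 45*d + 126
(2) = b*(b + 2)*(b + 7)
(3) = u^2 - 6*u + 9
(4) = (s - 6*I)*(s + 2*I)^2
(5) = w^3 - 10*w^2 + 31*w - 30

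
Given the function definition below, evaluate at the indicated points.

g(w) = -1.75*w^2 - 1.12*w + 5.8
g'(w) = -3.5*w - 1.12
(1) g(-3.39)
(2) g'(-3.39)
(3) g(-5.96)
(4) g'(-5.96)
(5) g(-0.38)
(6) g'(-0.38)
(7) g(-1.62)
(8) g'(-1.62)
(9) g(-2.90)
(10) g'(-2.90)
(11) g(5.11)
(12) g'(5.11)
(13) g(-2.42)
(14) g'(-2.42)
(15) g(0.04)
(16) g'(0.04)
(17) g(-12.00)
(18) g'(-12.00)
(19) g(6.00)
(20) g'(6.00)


(1) = -10.51
(2) = 10.75
(3) = -49.69
(4) = 19.74
(5) = 5.97
(6) = 0.21
(7) = 3.02
(8) = 4.55
(9) = -5.67
(10) = 9.03
(11) = -45.62
(12) = -19.01
(13) = -1.74
(14) = 7.35
(15) = 5.75
(16) = -1.26
(17) = -232.76
(18) = 40.88
(19) = -63.92
(20) = -22.12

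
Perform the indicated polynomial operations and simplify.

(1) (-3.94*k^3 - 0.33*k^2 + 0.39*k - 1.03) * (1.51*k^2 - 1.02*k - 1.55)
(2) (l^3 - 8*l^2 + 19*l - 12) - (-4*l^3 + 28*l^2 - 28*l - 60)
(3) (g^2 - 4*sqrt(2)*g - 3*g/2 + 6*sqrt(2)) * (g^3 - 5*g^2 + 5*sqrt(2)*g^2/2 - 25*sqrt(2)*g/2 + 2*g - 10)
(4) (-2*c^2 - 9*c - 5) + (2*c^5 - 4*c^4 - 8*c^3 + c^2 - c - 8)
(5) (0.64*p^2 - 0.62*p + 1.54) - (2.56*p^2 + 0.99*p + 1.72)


(1) = -5.9494*k^5 + 3.5205*k^4 + 7.0325*k^3 - 1.4416*k^2 + 0.4461*k + 1.5965
(2) = 5*l^3 - 36*l^2 + 47*l + 48
(3) = g^5 - 13*g^4/2 - 3*sqrt(2)*g^4/2 - 21*g^3/2 + 39*sqrt(2)*g^3/4 - 77*sqrt(2)*g^2/4 + 117*g^2 - 135*g + 52*sqrt(2)*g - 60*sqrt(2)
(4) = 2*c^5 - 4*c^4 - 8*c^3 - c^2 - 10*c - 13
(5) = -1.92*p^2 - 1.61*p - 0.18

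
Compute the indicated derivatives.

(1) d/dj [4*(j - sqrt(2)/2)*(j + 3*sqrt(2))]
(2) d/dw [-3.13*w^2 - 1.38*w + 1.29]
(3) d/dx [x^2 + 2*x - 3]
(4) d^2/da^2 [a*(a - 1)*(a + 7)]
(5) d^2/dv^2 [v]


(1) = 8*j + 10*sqrt(2)
(2) = -6.26*w - 1.38
(3) = 2*x + 2
(4) = 6*a + 12
(5) = 0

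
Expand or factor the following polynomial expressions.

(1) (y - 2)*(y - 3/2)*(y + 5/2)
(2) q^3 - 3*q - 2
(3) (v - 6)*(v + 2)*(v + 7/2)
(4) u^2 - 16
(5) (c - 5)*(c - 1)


(1) = y^3 - y^2 - 23*y/4 + 15/2
(2) = (q - 2)*(q + 1)^2
(3) = v^3 - v^2/2 - 26*v - 42
(4) = (u - 4)*(u + 4)
(5) = c^2 - 6*c + 5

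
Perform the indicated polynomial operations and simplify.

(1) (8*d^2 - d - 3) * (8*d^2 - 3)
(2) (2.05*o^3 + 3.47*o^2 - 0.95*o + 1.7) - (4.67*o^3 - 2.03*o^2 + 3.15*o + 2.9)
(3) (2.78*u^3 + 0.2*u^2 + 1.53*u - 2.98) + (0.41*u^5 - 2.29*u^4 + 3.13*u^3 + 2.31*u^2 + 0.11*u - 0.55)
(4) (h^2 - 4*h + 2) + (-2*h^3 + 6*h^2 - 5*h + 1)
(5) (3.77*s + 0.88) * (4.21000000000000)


(1) = 64*d^4 - 8*d^3 - 48*d^2 + 3*d + 9
(2) = -2.62*o^3 + 5.5*o^2 - 4.1*o - 1.2
(3) = 0.41*u^5 - 2.29*u^4 + 5.91*u^3 + 2.51*u^2 + 1.64*u - 3.53
(4) = -2*h^3 + 7*h^2 - 9*h + 3
(5) = 15.8717*s + 3.7048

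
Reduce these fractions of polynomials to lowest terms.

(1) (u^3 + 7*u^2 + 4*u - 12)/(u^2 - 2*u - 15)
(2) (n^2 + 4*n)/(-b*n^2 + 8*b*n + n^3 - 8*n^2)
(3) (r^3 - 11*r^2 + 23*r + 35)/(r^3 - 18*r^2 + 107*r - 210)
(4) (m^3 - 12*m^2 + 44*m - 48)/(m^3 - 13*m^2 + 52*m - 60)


(1) = (u^3 + 7*u^2 + 4*u - 12)/(u^2 - 2*u - 15)
(2) = (-n - 4)/(b*n - 8*b - n^2 + 8*n)
(3) = (r + 1)/(r - 6)
(4) = (m - 4)/(m - 5)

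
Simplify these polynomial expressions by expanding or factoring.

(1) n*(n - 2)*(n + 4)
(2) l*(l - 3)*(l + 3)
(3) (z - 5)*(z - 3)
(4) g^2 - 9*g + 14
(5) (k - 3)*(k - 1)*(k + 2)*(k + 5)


(1) = n^3 + 2*n^2 - 8*n
(2) = l^3 - 9*l
(3) = z^2 - 8*z + 15
(4) = (g - 7)*(g - 2)
(5) = k^4 + 3*k^3 - 15*k^2 - 19*k + 30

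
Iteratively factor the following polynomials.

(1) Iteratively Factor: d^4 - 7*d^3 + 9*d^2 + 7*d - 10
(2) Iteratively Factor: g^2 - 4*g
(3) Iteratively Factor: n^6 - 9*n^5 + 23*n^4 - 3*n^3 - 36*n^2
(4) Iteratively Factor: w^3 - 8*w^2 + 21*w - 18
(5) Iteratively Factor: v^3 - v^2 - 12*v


(1) = (d - 5)*(d^3 - 2*d^2 - d + 2) = (d - 5)*(d - 1)*(d^2 - d - 2) = (d - 5)*(d - 1)*(d + 1)*(d - 2)
(2) = (g)*(g - 4)
(3) = (n - 3)*(n^5 - 6*n^4 + 5*n^3 + 12*n^2) = (n - 3)*(n + 1)*(n^4 - 7*n^3 + 12*n^2) = (n - 3)^2*(n + 1)*(n^3 - 4*n^2) = n*(n - 3)^2*(n + 1)*(n^2 - 4*n) = n^2*(n - 3)^2*(n + 1)*(n - 4)
(4) = (w - 3)*(w^2 - 5*w + 6) = (w - 3)^2*(w - 2)
(5) = (v)*(v^2 - v - 12) = v*(v - 4)*(v + 3)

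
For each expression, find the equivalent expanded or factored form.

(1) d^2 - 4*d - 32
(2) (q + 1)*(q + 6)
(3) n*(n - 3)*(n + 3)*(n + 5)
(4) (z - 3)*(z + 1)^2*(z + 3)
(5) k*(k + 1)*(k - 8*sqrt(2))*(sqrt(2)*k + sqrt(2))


(1) = (d - 8)*(d + 4)
(2) = q^2 + 7*q + 6
(3) = n^4 + 5*n^3 - 9*n^2 - 45*n
(4) = z^4 + 2*z^3 - 8*z^2 - 18*z - 9
(5) = sqrt(2)*k^4 - 16*k^3 + 2*sqrt(2)*k^3 - 32*k^2 + sqrt(2)*k^2 - 16*k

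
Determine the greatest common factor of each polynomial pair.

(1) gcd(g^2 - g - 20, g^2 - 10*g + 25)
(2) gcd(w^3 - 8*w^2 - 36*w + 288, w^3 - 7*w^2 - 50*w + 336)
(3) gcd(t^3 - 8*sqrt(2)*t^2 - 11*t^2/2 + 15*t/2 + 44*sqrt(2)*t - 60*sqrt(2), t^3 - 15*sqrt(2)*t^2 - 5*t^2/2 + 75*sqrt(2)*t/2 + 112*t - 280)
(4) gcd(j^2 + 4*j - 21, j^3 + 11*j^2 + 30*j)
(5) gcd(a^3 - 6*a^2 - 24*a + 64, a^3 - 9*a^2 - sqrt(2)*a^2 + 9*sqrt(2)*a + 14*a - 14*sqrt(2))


(1) = g - 5
(2) = gcd((w - 8)*(w - 6)*(w + 6), (w - 8)*(w - 6)*(w + 7)) = w^2 - 14*w + 48
(3) = t^2 + t*(-8*sqrt(2) - 5/2) + 20*sqrt(2)
(4) = gcd((j - 3)*(j + 7), j*(j + 5)*(j + 6)) = 1
(5) = a - 2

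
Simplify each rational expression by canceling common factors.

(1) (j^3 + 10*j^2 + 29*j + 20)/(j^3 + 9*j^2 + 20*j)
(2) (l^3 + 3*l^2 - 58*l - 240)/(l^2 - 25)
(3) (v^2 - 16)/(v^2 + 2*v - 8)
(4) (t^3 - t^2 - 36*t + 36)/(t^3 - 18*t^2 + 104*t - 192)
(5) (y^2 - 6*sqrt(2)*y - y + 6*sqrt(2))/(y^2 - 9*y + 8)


(1) = (j + 1)/j
(2) = (l^2 - 2*l - 48)/(l - 5)
(3) = (v - 4)/(v - 2)
(4) = (t^2 + 5*t - 6)/(t^2 - 12*t + 32)
(5) = (y - 6*sqrt(2))/(y - 8)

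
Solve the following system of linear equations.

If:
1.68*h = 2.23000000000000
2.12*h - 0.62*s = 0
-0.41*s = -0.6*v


Then:
h = 1.33
s = 4.54
v = 3.10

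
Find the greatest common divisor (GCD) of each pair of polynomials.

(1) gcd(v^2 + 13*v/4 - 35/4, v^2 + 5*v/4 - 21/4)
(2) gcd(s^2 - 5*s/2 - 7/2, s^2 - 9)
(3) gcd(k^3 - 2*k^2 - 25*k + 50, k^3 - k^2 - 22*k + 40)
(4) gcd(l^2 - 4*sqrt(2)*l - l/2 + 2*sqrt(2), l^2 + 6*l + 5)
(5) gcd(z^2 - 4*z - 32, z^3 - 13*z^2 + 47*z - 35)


(1) = v - 7/4
(2) = gcd((s - 7/2)*(s + 1), (s - 3)*(s + 3)) = 1
(3) = k^2 + 3*k - 10
(4) = 1
(5) = gcd((z - 8)*(z + 4), (z - 7)*(z - 5)*(z - 1)) = 1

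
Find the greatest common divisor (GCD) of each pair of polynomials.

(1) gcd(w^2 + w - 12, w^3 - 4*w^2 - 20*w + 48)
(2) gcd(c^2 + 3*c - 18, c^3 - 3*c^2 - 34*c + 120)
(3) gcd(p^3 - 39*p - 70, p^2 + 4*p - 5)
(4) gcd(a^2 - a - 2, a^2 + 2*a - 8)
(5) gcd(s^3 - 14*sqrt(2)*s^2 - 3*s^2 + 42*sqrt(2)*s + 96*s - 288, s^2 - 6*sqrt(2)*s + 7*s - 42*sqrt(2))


(1) = w + 4
(2) = gcd((c - 3)*(c + 6), (c - 5)*(c - 4)*(c + 6)) = c + 6
(3) = p + 5
(4) = a - 2
(5) = s - 6*sqrt(2)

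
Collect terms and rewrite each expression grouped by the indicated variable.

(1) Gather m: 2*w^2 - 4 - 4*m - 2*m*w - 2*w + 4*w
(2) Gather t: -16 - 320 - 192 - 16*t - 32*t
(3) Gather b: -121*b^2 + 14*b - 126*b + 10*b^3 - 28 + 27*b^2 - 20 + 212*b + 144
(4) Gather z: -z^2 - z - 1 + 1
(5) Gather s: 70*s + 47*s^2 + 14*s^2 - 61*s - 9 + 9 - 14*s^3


(1) = m*(-2*w - 4) + 2*w^2 + 2*w - 4
(2) = -48*t - 528
(3) = 10*b^3 - 94*b^2 + 100*b + 96
(4) = -z^2 - z
(5) = -14*s^3 + 61*s^2 + 9*s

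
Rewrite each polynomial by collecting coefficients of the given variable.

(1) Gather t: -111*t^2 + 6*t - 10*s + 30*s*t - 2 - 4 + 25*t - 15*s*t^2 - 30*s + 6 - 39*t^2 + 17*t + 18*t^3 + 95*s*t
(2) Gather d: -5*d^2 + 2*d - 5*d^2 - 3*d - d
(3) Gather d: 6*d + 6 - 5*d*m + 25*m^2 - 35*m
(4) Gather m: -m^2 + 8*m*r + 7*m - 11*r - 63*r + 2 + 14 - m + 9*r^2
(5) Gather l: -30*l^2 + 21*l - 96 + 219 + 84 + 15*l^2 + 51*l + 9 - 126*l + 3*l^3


(1) = -40*s + 18*t^3 + t^2*(-15*s - 150) + t*(125*s + 48)
(2) = -10*d^2 - 2*d
(3) = d*(6 - 5*m) + 25*m^2 - 35*m + 6
(4) = -m^2 + m*(8*r + 6) + 9*r^2 - 74*r + 16
(5) = 3*l^3 - 15*l^2 - 54*l + 216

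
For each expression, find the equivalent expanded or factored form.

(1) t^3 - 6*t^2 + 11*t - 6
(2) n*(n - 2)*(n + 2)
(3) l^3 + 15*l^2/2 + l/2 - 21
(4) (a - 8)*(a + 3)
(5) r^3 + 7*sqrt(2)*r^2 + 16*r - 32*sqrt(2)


(1) = (t - 3)*(t - 2)*(t - 1)
(2) = n^3 - 4*n
(3) = (l - 3/2)*(l + 2)*(l + 7)
(4) = a^2 - 5*a - 24
(5) = (r - sqrt(2))*(r + 4*sqrt(2))^2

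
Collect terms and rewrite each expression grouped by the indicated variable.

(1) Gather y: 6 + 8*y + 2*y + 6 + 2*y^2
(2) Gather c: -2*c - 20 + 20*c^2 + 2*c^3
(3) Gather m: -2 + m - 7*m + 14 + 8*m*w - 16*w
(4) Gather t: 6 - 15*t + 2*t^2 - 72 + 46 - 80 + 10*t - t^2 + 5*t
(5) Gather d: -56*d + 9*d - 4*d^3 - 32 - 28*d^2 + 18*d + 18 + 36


(1) = 2*y^2 + 10*y + 12
(2) = 2*c^3 + 20*c^2 - 2*c - 20
(3) = m*(8*w - 6) - 16*w + 12
(4) = t^2 - 100
(5) = -4*d^3 - 28*d^2 - 29*d + 22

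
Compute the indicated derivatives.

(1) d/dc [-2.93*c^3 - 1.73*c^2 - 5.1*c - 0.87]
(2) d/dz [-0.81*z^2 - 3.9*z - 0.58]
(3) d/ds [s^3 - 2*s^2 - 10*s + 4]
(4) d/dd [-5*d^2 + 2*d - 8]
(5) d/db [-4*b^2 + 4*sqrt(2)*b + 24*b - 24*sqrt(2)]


(1) = -8.79*c^2 - 3.46*c - 5.1
(2) = -1.62*z - 3.9
(3) = 3*s^2 - 4*s - 10
(4) = 2 - 10*d
(5) = -8*b + 4*sqrt(2) + 24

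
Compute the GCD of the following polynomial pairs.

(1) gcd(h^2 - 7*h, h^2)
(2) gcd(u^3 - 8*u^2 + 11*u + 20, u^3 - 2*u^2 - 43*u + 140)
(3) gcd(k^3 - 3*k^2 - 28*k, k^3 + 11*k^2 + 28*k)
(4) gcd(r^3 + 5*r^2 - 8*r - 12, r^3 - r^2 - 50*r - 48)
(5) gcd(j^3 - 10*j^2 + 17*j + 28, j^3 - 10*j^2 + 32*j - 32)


(1) = gcd(h*(h - 7), h^2) = h
(2) = u^2 - 9*u + 20
(3) = k^2 + 4*k
(4) = r^2 + 7*r + 6
(5) = gcd((j - 7)*(j - 4)*(j + 1), (j - 4)^2*(j - 2)) = j - 4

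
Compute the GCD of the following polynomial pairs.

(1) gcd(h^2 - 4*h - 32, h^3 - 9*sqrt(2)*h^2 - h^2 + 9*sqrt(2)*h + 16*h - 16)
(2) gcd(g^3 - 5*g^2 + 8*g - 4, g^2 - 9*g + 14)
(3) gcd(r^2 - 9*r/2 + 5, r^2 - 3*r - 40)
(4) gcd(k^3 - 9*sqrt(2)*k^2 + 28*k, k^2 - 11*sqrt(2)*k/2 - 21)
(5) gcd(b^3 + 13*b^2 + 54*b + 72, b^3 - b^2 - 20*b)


(1) = gcd((h - 8)*(h + 4), (h - 1)*(h - 8*sqrt(2))*(h - sqrt(2))) = 1
(2) = gcd((g - 2)^2*(g - 1), (g - 7)*(g - 2)) = g - 2
(3) = 1
(4) = gcd(k*(k - 7*sqrt(2))*(k - 2*sqrt(2)), (k - 7*sqrt(2))*(k + 3*sqrt(2)/2)) = k - 7*sqrt(2)
(5) = gcd((b + 3)*(b + 4)*(b + 6), b*(b - 5)*(b + 4)) = b + 4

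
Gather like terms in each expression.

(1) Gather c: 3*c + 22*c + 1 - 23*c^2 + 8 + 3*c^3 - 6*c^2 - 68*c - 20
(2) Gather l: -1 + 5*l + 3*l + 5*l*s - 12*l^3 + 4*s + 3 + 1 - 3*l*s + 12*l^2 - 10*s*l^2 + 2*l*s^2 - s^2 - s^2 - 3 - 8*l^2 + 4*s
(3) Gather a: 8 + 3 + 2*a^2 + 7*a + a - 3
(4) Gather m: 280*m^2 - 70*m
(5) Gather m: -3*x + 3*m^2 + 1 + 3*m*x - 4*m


(1) = 3*c^3 - 29*c^2 - 43*c - 11
(2) = -12*l^3 + l^2*(4 - 10*s) + l*(2*s^2 + 2*s + 8) - 2*s^2 + 8*s
(3) = 2*a^2 + 8*a + 8
(4) = 280*m^2 - 70*m
(5) = 3*m^2 + m*(3*x - 4) - 3*x + 1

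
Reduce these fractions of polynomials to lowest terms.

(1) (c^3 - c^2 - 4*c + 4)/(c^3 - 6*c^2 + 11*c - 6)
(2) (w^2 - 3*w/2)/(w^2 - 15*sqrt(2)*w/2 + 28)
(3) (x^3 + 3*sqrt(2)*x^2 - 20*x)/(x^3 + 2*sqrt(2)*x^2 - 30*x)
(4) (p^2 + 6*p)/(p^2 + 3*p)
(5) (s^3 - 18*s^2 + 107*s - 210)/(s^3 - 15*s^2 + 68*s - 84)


(1) = (c + 2)/(c - 3)
(2) = (4*w^2 - 6*w)/(4*w^2 - 30*sqrt(2)*w + 112)
(3) = (x - 2*sqrt(2))/(x - 3*sqrt(2))
(4) = (p + 6)/(p + 3)
(5) = (s - 5)/(s - 2)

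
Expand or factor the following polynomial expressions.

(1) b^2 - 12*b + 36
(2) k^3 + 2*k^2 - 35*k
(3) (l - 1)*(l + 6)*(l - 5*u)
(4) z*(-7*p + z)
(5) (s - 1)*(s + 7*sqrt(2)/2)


(1) = (b - 6)^2
(2) = k*(k - 5)*(k + 7)
(3) = l^3 - 5*l^2*u + 5*l^2 - 25*l*u - 6*l + 30*u
(4) = -7*p*z + z^2
(5) = s^2 - s + 7*sqrt(2)*s/2 - 7*sqrt(2)/2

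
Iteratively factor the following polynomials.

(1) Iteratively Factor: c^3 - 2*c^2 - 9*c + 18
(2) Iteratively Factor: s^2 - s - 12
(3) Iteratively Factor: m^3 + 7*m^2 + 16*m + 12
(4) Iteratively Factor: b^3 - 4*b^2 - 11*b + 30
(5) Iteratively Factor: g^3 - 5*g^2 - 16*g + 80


(1) = (c - 3)*(c^2 + c - 6) = (c - 3)*(c + 3)*(c - 2)
(2) = (s + 3)*(s - 4)
(3) = (m + 2)*(m^2 + 5*m + 6) = (m + 2)^2*(m + 3)
(4) = (b - 5)*(b^2 + b - 6) = (b - 5)*(b + 3)*(b - 2)
(5) = (g - 5)*(g^2 - 16) = (g - 5)*(g + 4)*(g - 4)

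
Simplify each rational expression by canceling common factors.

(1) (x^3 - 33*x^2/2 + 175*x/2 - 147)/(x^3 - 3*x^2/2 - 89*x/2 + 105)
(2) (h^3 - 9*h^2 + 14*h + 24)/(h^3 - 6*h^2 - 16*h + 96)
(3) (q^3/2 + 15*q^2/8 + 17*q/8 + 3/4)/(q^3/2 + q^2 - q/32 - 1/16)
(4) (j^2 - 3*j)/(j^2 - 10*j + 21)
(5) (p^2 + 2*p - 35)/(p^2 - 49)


(1) = (2*x^2 - 21*x + 49)/(2*x^2 + 9*x - 35)
(2) = (h + 1)/(h + 4)
(3) = (16*q^2 + 28*q + 12)/(16*q^2 - 1)
(4) = j/(j - 7)
(5) = (p - 5)/(p - 7)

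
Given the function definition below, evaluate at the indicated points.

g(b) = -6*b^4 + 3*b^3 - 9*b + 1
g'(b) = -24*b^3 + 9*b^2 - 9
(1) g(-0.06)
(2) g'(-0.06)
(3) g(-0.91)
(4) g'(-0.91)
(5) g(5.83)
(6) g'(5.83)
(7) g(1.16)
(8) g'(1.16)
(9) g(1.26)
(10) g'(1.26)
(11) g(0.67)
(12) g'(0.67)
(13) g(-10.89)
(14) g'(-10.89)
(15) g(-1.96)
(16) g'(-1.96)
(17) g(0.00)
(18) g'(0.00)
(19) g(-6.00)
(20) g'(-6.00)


(1) = 1.54
(2) = -8.96
(3) = 2.81
(4) = 16.54
(5) = -6388.48
(6) = -4458.83
(7) = -15.62
(8) = -34.35
(9) = -19.46
(10) = -42.72
(11) = -5.34
(12) = -12.18
(13) = -88159.91
(14) = 32053.56
(15) = -92.50
(16) = 206.28
(17) = 1.00
(18) = -9.00
(19) = -8369.00
(20) = 5499.00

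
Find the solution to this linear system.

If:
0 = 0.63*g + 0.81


Then:
g = -1.29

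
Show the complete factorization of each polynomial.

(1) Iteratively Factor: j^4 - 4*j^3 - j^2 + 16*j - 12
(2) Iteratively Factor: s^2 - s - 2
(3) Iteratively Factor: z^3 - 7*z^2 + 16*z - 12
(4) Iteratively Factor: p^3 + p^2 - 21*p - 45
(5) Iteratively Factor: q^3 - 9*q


(1) = (j - 1)*(j^3 - 3*j^2 - 4*j + 12) = (j - 2)*(j - 1)*(j^2 - j - 6) = (j - 2)*(j - 1)*(j + 2)*(j - 3)
(2) = (s - 2)*(s + 1)
(3) = (z - 3)*(z^2 - 4*z + 4) = (z - 3)*(z - 2)*(z - 2)
(4) = (p - 5)*(p^2 + 6*p + 9) = (p - 5)*(p + 3)*(p + 3)
(5) = (q)*(q^2 - 9) = q*(q - 3)*(q + 3)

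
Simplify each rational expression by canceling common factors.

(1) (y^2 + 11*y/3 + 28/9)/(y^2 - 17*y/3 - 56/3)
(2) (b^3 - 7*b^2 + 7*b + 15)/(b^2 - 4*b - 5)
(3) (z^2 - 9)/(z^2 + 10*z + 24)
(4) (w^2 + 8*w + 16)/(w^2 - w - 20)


(1) = (3*y + 4)/(3*y - 24)
(2) = b - 3
(3) = (z^2 - 9)/(z^2 + 10*z + 24)
(4) = (w + 4)/(w - 5)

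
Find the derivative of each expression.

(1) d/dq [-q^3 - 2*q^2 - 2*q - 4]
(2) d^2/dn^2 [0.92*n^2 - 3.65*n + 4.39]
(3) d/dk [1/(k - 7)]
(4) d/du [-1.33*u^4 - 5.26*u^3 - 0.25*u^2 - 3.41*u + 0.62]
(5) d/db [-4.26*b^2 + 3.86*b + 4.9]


(1) = -3*q^2 - 4*q - 2
(2) = 1.84000000000000
(3) = -1/(k - 7)^2
(4) = -5.32*u^3 - 15.78*u^2 - 0.5*u - 3.41
(5) = 3.86 - 8.52*b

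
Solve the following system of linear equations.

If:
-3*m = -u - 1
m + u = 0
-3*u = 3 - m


Then:
No Solution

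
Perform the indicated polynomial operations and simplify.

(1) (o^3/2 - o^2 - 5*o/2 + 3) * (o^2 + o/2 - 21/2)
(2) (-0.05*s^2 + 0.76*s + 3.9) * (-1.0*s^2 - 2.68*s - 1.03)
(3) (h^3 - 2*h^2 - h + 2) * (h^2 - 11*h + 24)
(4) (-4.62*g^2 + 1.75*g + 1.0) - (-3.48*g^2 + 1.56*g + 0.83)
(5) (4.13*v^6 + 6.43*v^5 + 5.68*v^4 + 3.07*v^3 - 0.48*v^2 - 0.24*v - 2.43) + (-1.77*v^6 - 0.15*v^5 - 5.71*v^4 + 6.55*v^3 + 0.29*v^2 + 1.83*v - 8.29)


(1) = o^5/2 - 3*o^4/4 - 33*o^3/4 + 49*o^2/4 + 111*o/4 - 63/2
(2) = 0.05*s^4 - 0.626*s^3 - 5.8853*s^2 - 11.2348*s - 4.017
(3) = h^5 - 13*h^4 + 45*h^3 - 35*h^2 - 46*h + 48
(4) = -1.14*g^2 + 0.19*g + 0.17
(5) = 2.36*v^6 + 6.28*v^5 - 0.03*v^4 + 9.62*v^3 - 0.19*v^2 + 1.59*v - 10.72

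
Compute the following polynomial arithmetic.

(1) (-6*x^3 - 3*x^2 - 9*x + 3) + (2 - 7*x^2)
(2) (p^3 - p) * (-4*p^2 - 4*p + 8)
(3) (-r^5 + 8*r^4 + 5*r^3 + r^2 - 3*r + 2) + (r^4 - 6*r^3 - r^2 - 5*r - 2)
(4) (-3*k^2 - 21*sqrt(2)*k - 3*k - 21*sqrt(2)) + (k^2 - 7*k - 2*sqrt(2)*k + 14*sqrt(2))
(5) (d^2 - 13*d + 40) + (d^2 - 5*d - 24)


(1) = -6*x^3 - 10*x^2 - 9*x + 5
(2) = -4*p^5 - 4*p^4 + 12*p^3 + 4*p^2 - 8*p
(3) = -r^5 + 9*r^4 - r^3 - 8*r
(4) = -2*k^2 - 23*sqrt(2)*k - 10*k - 7*sqrt(2)
(5) = 2*d^2 - 18*d + 16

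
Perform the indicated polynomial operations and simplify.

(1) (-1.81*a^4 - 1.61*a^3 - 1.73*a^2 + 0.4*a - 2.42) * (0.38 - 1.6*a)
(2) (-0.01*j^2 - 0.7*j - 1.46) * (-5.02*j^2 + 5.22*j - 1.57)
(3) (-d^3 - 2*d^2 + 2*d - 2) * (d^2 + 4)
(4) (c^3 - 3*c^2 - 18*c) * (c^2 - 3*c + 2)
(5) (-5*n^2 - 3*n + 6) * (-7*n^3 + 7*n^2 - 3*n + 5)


(1) = 2.896*a^5 + 1.8882*a^4 + 2.1562*a^3 - 1.2974*a^2 + 4.024*a - 0.9196
(2) = 0.0502*j^4 + 3.4618*j^3 + 3.6909*j^2 - 6.5222*j + 2.2922
(3) = -d^5 - 2*d^4 - 2*d^3 - 10*d^2 + 8*d - 8
(4) = c^5 - 6*c^4 - 7*c^3 + 48*c^2 - 36*c
(5) = 35*n^5 - 14*n^4 - 48*n^3 + 26*n^2 - 33*n + 30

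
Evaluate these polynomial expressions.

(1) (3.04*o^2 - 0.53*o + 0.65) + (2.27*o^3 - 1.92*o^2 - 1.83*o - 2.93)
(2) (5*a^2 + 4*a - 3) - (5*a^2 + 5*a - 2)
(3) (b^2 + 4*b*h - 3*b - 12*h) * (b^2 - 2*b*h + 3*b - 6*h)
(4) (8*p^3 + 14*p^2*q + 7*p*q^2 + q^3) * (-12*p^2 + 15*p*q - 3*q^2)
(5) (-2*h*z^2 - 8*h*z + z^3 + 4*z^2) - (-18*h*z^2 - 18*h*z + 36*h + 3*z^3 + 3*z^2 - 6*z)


(1) = 2.27*o^3 + 1.12*o^2 - 2.36*o - 2.28
(2) = -a - 1
(3) = b^4 + 2*b^3*h - 8*b^2*h^2 - 9*b^2 - 18*b*h + 72*h^2
(4) = -96*p^5 - 48*p^4*q + 102*p^3*q^2 + 51*p^2*q^3 - 6*p*q^4 - 3*q^5
(5) = 16*h*z^2 + 10*h*z - 36*h - 2*z^3 + z^2 + 6*z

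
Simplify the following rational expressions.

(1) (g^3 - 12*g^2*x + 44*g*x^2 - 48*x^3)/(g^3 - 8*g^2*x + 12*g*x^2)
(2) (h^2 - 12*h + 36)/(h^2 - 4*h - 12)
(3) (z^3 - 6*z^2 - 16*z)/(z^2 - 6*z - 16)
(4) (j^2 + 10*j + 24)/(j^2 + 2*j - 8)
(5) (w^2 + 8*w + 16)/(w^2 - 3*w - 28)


(1) = (g - 4*x)/g
(2) = (h - 6)/(h + 2)
(3) = z
(4) = (j + 6)/(j - 2)
(5) = (w + 4)/(w - 7)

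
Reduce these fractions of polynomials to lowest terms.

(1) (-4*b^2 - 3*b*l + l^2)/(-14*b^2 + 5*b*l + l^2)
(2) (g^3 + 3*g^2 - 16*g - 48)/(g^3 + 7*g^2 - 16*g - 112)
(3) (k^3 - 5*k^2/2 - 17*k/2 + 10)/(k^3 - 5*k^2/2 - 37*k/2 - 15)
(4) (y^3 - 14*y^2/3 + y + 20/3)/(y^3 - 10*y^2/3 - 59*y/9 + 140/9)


(1) = (4*b^2 + 3*b*l - l^2)/(14*b^2 - 5*b*l - l^2)
(2) = (g + 3)/(g + 7)
(3) = (k^2 - 5*k + 4)/(k^2 - 5*k - 6)
(4) = (3*y + 3)/(3*y + 7)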